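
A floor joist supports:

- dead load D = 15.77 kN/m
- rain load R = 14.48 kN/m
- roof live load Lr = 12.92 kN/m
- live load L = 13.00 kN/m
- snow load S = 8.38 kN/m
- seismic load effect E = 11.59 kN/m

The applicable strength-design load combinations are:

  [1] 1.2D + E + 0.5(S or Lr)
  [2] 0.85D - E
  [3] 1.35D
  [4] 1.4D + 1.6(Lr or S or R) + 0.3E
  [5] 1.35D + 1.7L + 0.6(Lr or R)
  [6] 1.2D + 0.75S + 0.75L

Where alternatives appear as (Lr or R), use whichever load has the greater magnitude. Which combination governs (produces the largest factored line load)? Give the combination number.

Combination 5

(S or Lr) → Lr = 12.92 kN/m; (Lr or S or R) → R = 14.48 kN/m; (Lr or R) → R = 14.48 kN/m.
[1] 1.2(15.77) + 1.0(11.59) + 0.5(12.92) = 36.97
[2] 0.85(15.77) - 1.0(11.59) = 1.81
[3] 1.35(15.77) = 21.29
[4] 1.4(15.77) + 1.6(14.48) + 0.3(11.59) = 48.72
[5] 1.35(15.77) + 1.7(13.00) + 0.6(14.48) = 52.08
[6] 1.2(15.77) + 0.75(8.38) + 0.75(13.00) = 34.96
The largest value is 52.08 kN/m from combination 5.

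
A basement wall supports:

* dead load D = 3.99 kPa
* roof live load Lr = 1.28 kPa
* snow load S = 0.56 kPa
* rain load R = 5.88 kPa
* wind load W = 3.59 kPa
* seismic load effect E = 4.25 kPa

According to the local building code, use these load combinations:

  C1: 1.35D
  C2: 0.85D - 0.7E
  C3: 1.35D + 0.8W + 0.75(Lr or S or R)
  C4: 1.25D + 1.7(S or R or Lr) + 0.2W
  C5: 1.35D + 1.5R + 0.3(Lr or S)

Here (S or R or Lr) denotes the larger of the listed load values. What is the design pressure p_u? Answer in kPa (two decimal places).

(Lr or S or R) → R = 5.88 kPa; (S or R or Lr) → R = 5.88 kPa; (Lr or S) → Lr = 1.28 kPa.
C1: 1.35(3.99) = 5.39
C2: 0.85(3.99) - 0.7(4.25) = 0.42
C3: 1.35(3.99) + 0.8(3.59) + 0.75(5.88) = 12.67
C4: 1.25(3.99) + 1.7(5.88) + 0.2(3.59) = 15.70
C5: 1.35(3.99) + 1.5(5.88) + 0.3(1.28) = 14.59
The controlling combination is 4, giving 15.70 kPa.

15.70 kPa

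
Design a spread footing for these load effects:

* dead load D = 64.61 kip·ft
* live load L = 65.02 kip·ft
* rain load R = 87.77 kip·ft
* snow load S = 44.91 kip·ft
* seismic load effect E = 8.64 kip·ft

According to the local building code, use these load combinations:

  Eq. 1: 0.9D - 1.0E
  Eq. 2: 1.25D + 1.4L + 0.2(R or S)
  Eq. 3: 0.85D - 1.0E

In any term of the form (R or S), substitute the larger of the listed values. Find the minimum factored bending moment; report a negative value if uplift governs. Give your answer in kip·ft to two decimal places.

(R or S) → R = 87.77 kip·ft.
Eq. 1: 0.9(64.61) - 1.0(8.64) = 58.15 - 8.64 = 49.51
Eq. 2: 1.25(64.61) + 1.4(65.02) + 0.2(87.77) = 80.76 + 91.03 + 17.55 = 189.34
Eq. 3: 0.85(64.61) - 1.0(8.64) = 54.92 - 8.64 = 46.28
Combination 3 gives the minimum: 46.28 kip·ft.

46.28 kip·ft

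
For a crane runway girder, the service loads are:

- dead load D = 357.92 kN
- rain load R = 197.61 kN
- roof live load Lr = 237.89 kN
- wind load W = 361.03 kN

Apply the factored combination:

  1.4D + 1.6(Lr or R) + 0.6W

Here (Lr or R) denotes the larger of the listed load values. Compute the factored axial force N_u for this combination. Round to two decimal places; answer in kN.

(Lr or R) → Lr = 237.89 kN.
1.4(357.92) + 1.6(237.89) + 0.6(361.03) = 1098.33
N_u = 1098.33 kN.

1098.33 kN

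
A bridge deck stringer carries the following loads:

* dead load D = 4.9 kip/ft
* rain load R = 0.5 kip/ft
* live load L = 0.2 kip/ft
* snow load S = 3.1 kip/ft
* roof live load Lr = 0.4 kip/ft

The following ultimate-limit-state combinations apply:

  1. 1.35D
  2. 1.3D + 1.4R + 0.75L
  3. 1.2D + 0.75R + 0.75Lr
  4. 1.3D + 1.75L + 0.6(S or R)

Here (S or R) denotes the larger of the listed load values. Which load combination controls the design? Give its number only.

(S or R) → S = 3.1 kip/ft.
1. 1.35(4.9) = 6.6
2. 1.3(4.9) + 1.4(0.5) + 0.75(0.2) = 7.2
3. 1.2(4.9) + 0.75(0.5) + 0.75(0.4) = 5.9 + 0.4 + 0.3 = 6.6
4. 1.3(4.9) + 1.75(0.2) + 0.6(3.1) = 8.6
The largest value is 8.6 kip/ft from combination 4.

Combination 4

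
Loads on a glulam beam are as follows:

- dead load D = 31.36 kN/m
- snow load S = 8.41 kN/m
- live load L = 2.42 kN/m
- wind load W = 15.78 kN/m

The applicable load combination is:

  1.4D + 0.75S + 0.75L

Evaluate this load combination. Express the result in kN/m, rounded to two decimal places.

1.4(31.36) + 0.75(8.41) + 0.75(2.42) = 52.03
w_u = 52.03 kN/m.

52.03 kN/m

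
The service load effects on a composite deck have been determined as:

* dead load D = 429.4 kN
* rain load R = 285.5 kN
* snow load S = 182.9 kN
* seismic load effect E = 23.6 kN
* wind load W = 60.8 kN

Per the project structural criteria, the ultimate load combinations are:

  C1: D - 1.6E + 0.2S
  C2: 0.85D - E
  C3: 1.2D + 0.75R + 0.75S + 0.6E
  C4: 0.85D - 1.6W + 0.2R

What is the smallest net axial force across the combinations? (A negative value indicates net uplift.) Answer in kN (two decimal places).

324.81 kN

C1: 1.0(429.4) - 1.6(23.6) + 0.2(182.9) = 429.40 - 37.76 + 36.58 = 428.22
C2: 0.85(429.4) - 1.0(23.6) = 364.99 - 23.60 = 341.39
C3: 1.2(429.4) + 0.75(285.5) + 0.75(182.9) + 0.6(23.6) = 880.74
C4: 0.85(429.4) - 1.6(60.8) + 0.2(285.5) = 364.99 - 97.28 + 57.10 = 324.81
Combination 4 gives the minimum: 324.81 kN.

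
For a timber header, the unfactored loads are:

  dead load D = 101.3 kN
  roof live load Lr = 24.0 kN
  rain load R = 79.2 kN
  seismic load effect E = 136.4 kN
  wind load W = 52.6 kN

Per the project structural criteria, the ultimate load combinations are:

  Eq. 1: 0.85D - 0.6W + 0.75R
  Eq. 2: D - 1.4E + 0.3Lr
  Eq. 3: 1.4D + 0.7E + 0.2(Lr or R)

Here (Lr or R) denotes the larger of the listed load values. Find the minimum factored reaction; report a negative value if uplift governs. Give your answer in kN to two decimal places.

-82.46 kN

(Lr or R) → R = 79.2 kN.
Eq. 1: 0.85(101.3) - 0.6(52.6) + 0.75(79.2) = 86.11 - 31.56 + 59.40 = 113.95
Eq. 2: 1.0(101.3) - 1.4(136.4) + 0.3(24.0) = 101.30 - 190.96 + 7.20 = -82.46
Eq. 3: 1.4(101.3) + 0.7(136.4) + 0.2(79.2) = 141.82 + 95.48 + 15.84 = 253.14
Combination 2 gives the minimum: -82.46 kN.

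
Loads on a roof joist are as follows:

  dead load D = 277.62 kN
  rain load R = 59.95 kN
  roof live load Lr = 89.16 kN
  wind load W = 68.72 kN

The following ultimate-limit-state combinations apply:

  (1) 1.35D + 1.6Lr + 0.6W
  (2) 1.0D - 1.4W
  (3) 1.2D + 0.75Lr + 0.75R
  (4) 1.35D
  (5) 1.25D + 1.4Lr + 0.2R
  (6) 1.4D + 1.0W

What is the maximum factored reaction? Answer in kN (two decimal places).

558.68 kN

(1) 1.35(277.62) + 1.6(89.16) + 0.6(68.72) = 558.68
(2) 1.0(277.62) - 1.4(68.72) = 181.41
(3) 1.2(277.62) + 0.75(89.16) + 0.75(59.95) = 444.98
(4) 1.35(277.62) = 374.79
(5) 1.25(277.62) + 1.4(89.16) + 0.2(59.95) = 483.84
(6) 1.4(277.62) + 1.0(68.72) = 457.39
The controlling combination is 1, giving 558.68 kN.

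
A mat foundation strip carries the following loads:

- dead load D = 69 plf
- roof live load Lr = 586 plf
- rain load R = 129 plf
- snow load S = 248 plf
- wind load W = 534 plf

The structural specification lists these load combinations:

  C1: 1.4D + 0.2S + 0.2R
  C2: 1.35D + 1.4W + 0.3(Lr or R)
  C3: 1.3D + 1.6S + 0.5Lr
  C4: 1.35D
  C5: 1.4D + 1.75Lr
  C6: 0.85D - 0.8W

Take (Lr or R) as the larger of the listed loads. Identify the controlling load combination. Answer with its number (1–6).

Combination 5

(Lr or R) → Lr = 586 plf.
C1: 1.4(69) + 0.2(248) + 0.2(129) = 96.6 + 49.6 + 25.8 = 172.0
C2: 1.35(69) + 1.4(534) + 0.3(586) = 93.2 + 747.6 + 175.8 = 1016.6
C3: 1.3(69) + 1.6(248) + 0.5(586) = 89.7 + 396.8 + 293.0 = 779.5
C4: 1.35(69) = 93.2
C5: 1.4(69) + 1.75(586) = 96.6 + 1025.5 = 1122.1
C6: 0.85(69) - 0.8(534) = -368.6
The largest value is 1122.1 plf from combination 5.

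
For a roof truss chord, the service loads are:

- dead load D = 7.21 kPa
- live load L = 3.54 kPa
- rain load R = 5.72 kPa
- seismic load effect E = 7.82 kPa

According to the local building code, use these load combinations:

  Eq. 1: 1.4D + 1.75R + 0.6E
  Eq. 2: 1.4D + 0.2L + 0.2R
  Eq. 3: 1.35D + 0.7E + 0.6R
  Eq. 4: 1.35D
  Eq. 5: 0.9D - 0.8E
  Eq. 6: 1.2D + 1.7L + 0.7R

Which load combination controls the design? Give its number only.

Combination 1

Eq. 1: 1.4(7.21) + 1.75(5.72) + 0.6(7.82) = 24.80
Eq. 2: 1.4(7.21) + 0.2(3.54) + 0.2(5.72) = 11.95
Eq. 3: 1.35(7.21) + 0.7(7.82) + 0.6(5.72) = 18.64
Eq. 4: 1.35(7.21) = 9.73
Eq. 5: 0.9(7.21) - 0.8(7.82) = 6.49 - 6.26 = 0.23
Eq. 6: 1.2(7.21) + 1.7(3.54) + 0.7(5.72) = 8.65 + 6.02 + 4.00 = 18.67
The largest value is 24.80 kPa from combination 1.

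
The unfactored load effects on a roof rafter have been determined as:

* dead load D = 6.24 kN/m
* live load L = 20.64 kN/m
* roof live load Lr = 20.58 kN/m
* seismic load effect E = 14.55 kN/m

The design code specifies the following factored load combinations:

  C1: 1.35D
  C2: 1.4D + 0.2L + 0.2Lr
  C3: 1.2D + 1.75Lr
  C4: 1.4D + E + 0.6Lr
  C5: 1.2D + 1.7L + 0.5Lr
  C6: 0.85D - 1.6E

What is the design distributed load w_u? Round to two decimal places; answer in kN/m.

52.87 kN/m

C1: 1.35(6.24) = 8.42
C2: 1.4(6.24) + 0.2(20.64) + 0.2(20.58) = 16.98
C3: 1.2(6.24) + 1.75(20.58) = 43.50
C4: 1.4(6.24) + 1.0(14.55) + 0.6(20.58) = 35.63
C5: 1.2(6.24) + 1.7(20.64) + 0.5(20.58) = 7.49 + 35.09 + 10.29 = 52.87
C6: 0.85(6.24) - 1.6(14.55) = 5.30 - 23.28 = -17.98
Combination 5 governs: w_u = 52.87 kN/m.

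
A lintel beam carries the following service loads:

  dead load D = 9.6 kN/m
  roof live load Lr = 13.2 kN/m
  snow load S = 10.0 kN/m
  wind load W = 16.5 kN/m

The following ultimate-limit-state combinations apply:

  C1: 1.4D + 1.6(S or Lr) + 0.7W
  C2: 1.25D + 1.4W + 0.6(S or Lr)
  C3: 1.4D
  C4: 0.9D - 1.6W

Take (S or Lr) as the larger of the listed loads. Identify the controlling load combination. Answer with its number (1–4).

(S or Lr) → Lr = 13.2 kN/m.
C1: 1.4(9.6) + 1.6(13.2) + 0.7(16.5) = 13.4 + 21.1 + 11.6 = 46.1
C2: 1.25(9.6) + 1.4(16.5) + 0.6(13.2) = 12.0 + 23.1 + 7.9 = 43.0
C3: 1.4(9.6) = 13.4
C4: 0.9(9.6) - 1.6(16.5) = 8.6 - 26.4 = -17.8
The largest value is 46.1 kN/m from combination 1.

Combination 1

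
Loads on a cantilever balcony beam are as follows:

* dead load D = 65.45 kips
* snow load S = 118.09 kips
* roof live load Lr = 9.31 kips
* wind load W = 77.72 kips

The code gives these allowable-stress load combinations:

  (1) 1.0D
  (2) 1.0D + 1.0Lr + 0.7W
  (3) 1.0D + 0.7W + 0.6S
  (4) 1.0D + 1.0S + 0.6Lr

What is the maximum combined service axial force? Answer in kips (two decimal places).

190.71 kips

(1) 1.0(65.45) = 65.45
(2) 1.0(65.45) + 1.0(9.31) + 0.7(77.72) = 65.45 + 9.31 + 54.40 = 129.16
(3) 1.0(65.45) + 0.7(77.72) + 0.6(118.09) = 190.71
(4) 1.0(65.45) + 1.0(118.09) + 0.6(9.31) = 65.45 + 118.09 + 5.59 = 189.13
Maximum is from combination 3.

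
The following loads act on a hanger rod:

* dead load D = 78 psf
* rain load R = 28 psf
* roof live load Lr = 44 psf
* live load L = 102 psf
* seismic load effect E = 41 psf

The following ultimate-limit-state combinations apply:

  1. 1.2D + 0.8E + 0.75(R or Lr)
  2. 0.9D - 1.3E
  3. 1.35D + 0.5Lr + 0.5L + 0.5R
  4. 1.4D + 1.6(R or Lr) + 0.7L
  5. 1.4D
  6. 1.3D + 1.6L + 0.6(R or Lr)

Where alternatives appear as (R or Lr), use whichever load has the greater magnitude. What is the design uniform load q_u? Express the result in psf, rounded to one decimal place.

(R or Lr) → Lr = 44 psf.
1. 1.2(78) + 0.8(41) + 0.75(44) = 159.4
2. 0.9(78) - 1.3(41) = 16.9
3. 1.35(78) + 0.5(44) + 0.5(102) + 0.5(28) = 192.3
4. 1.4(78) + 1.6(44) + 0.7(102) = 251.0
5. 1.4(78) = 109.2
6. 1.3(78) + 1.6(102) + 0.6(44) = 291.0
Maximum is from combination 6.

291.0 psf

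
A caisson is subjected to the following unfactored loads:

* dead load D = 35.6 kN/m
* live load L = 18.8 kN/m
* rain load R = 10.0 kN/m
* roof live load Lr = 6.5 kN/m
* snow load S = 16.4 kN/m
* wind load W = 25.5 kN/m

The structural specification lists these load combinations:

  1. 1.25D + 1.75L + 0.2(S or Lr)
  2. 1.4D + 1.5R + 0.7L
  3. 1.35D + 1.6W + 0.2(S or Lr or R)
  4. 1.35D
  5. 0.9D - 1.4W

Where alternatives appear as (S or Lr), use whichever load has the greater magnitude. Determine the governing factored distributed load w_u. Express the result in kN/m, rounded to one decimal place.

(S or Lr) → S = 16.4 kN/m; (S or Lr or R) → S = 16.4 kN/m.
1. 1.25(35.6) + 1.75(18.8) + 0.2(16.4) = 80.7
2. 1.4(35.6) + 1.5(10.0) + 0.7(18.8) = 78.0
3. 1.35(35.6) + 1.6(25.5) + 0.2(16.4) = 92.1
4. 1.35(35.6) = 48.1
5. 0.9(35.6) - 1.4(25.5) = -3.7
The controlling combination is 3, giving 92.1 kN/m.

92.1 kN/m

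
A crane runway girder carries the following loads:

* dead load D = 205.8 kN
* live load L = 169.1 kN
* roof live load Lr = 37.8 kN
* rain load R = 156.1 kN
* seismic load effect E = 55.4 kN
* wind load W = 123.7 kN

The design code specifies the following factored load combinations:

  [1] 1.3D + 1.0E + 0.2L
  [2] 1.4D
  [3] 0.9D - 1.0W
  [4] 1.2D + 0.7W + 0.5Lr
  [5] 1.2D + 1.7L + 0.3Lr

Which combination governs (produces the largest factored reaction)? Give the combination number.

Combination 5

[1] 1.3(205.8) + 1.0(55.4) + 0.2(169.1) = 267.54 + 55.40 + 33.82 = 356.76
[2] 1.4(205.8) = 288.12
[3] 0.9(205.8) - 1.0(123.7) = 185.22 - 123.70 = 61.52
[4] 1.2(205.8) + 0.7(123.7) + 0.5(37.8) = 246.96 + 86.59 + 18.90 = 352.45
[5] 1.2(205.8) + 1.7(169.1) + 0.3(37.8) = 246.96 + 287.47 + 11.34 = 545.77
The largest value is 545.77 kN from combination 5.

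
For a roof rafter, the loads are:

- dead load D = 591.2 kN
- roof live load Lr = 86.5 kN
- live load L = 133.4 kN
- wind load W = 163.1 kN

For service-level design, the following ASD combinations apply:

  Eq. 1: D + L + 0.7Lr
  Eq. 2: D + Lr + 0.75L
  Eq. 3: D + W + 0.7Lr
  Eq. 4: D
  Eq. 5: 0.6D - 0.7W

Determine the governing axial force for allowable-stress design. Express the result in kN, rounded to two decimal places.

Eq. 1: 1.0(591.2) + 1.0(133.4) + 0.7(86.5) = 785.15
Eq. 2: 1.0(591.2) + 1.0(86.5) + 0.75(133.4) = 777.75
Eq. 3: 1.0(591.2) + 1.0(163.1) + 0.7(86.5) = 814.85
Eq. 4: 1.0(591.2) = 591.20
Eq. 5: 0.6(591.2) - 0.7(163.1) = 240.55
The controlling combination is 3, giving 814.85 kN.

814.85 kN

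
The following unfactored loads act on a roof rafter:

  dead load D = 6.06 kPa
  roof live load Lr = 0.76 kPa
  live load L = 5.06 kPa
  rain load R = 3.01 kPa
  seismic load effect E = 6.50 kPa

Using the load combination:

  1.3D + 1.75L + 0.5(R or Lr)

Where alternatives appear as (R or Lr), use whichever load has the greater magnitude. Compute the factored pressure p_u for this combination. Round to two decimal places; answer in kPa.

(R or Lr) → R = 3.01 kPa.
1.3(6.06) + 1.75(5.06) + 0.5(3.01) = 18.24
p_u = 18.24 kPa.

18.24 kPa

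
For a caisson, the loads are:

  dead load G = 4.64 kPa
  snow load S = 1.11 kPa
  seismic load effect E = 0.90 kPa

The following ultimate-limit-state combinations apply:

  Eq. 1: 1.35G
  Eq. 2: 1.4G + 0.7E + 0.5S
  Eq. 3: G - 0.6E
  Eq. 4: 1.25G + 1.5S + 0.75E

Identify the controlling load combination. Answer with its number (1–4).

Combination 4

Eq. 1: 1.35(4.64) = 6.26
Eq. 2: 1.4(4.64) + 0.7(0.90) + 0.5(1.11) = 7.68
Eq. 3: 1.0(4.64) - 0.6(0.90) = 4.64 - 0.54 = 4.10
Eq. 4: 1.25(4.64) + 1.5(1.11) + 0.75(0.90) = 8.14
The largest value is 8.14 kPa from combination 4.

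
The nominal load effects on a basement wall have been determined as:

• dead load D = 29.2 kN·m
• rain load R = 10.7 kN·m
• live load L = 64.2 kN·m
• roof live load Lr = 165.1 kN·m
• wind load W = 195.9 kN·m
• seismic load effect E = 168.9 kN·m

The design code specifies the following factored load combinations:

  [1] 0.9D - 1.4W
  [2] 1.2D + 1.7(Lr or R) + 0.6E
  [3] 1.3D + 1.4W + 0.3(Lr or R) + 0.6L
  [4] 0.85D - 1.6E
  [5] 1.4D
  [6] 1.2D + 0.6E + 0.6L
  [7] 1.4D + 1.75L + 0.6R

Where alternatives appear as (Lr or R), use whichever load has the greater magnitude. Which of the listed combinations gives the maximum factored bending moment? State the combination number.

(Lr or R) → Lr = 165.1 kN·m.
[1] 0.9(29.2) - 1.4(195.9) = 26.28 - 274.26 = -247.98
[2] 1.2(29.2) + 1.7(165.1) + 0.6(168.9) = 35.04 + 280.67 + 101.34 = 417.05
[3] 1.3(29.2) + 1.4(195.9) + 0.3(165.1) + 0.6(64.2) = 37.96 + 274.26 + 49.53 + 38.52 = 400.27
[4] 0.85(29.2) - 1.6(168.9) = 24.82 - 270.24 = -245.42
[5] 1.4(29.2) = 40.88
[6] 1.2(29.2) + 0.6(168.9) + 0.6(64.2) = 35.04 + 101.34 + 38.52 = 174.90
[7] 1.4(29.2) + 1.75(64.2) + 0.6(10.7) = 40.88 + 112.35 + 6.42 = 159.65
The largest value is 417.05 kN·m from combination 2.

Combination 2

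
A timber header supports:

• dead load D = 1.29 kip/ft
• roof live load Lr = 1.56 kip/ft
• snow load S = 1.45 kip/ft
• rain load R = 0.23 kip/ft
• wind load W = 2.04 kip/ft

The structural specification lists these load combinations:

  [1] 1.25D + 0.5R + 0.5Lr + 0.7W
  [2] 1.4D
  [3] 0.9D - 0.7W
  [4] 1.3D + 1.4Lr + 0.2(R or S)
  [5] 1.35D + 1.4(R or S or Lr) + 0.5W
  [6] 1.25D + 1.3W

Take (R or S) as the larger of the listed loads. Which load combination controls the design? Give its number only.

Combination 5

(R or S) → S = 1.45 kip/ft; (R or S or Lr) → Lr = 1.56 kip/ft.
[1] 1.25(1.29) + 0.5(0.23) + 0.5(1.56) + 0.7(2.04) = 1.61 + 0.12 + 0.78 + 1.43 = 3.94
[2] 1.4(1.29) = 1.81
[3] 0.9(1.29) - 0.7(2.04) = 1.16 - 1.43 = -0.27
[4] 1.3(1.29) + 1.4(1.56) + 0.2(1.45) = 1.68 + 2.18 + 0.29 = 4.15
[5] 1.35(1.29) + 1.4(1.56) + 0.5(2.04) = 4.95
[6] 1.25(1.29) + 1.3(2.04) = 1.61 + 2.65 = 4.26
The largest value is 4.95 kip/ft from combination 5.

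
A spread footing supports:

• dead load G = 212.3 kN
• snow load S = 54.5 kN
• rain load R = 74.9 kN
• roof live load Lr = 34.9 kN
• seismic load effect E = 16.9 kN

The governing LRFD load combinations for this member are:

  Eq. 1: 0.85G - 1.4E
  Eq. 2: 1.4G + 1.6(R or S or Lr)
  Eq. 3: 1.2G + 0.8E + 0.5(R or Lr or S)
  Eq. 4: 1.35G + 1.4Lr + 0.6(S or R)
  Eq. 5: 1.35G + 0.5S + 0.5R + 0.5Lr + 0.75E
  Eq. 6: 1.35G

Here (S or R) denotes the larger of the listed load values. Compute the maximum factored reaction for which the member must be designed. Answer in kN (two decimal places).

417.06 kN

(R or S or Lr) → R = 74.9 kN; (R or Lr or S) → R = 74.9 kN; (S or R) → R = 74.9 kN.
Eq. 1: 0.85(212.3) - 1.4(16.9) = 180.46 - 23.66 = 156.80
Eq. 2: 1.4(212.3) + 1.6(74.9) = 297.22 + 119.84 = 417.06
Eq. 3: 1.2(212.3) + 0.8(16.9) + 0.5(74.9) = 254.76 + 13.52 + 37.45 = 305.73
Eq. 4: 1.35(212.3) + 1.4(34.9) + 0.6(74.9) = 286.61 + 48.86 + 44.94 = 380.41
Eq. 5: 1.35(212.3) + 0.5(54.5) + 0.5(74.9) + 0.5(34.9) + 0.75(16.9) = 381.43
Eq. 6: 1.35(212.3) = 286.61
Maximum is from combination 2.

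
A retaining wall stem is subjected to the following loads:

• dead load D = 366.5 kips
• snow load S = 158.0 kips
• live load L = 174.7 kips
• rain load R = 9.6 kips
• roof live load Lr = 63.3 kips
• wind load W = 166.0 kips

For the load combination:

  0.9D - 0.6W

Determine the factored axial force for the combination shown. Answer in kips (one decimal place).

230.3 kips

0.9(366.5) - 0.6(166.0) = 329.9 - 99.6 = 230.3
P_u = 230.3 kips.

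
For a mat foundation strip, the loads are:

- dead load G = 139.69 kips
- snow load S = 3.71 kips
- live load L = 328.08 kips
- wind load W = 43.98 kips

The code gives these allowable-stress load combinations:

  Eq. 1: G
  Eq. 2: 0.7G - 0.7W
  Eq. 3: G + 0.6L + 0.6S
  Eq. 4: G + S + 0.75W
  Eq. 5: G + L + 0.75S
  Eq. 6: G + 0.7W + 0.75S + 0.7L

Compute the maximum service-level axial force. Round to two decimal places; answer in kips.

Eq. 1: 1.0(139.69) = 139.69
Eq. 2: 0.7(139.69) - 0.7(43.98) = 67.00
Eq. 3: 1.0(139.69) + 0.6(328.08) + 0.6(3.71) = 338.76
Eq. 4: 1.0(139.69) + 1.0(3.71) + 0.75(43.98) = 176.39
Eq. 5: 1.0(139.69) + 1.0(328.08) + 0.75(3.71) = 470.55
Eq. 6: 1.0(139.69) + 0.7(43.98) + 0.75(3.71) + 0.7(328.08) = 402.91
Maximum is from combination 5.

470.55 kips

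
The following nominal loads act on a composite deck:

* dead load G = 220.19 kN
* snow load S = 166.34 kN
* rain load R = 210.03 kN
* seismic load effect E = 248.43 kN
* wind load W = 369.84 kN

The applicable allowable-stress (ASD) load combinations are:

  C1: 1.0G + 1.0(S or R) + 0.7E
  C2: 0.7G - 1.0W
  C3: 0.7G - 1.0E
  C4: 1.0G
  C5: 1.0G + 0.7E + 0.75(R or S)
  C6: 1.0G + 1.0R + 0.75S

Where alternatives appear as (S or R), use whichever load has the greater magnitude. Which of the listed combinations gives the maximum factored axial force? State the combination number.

Combination 1

(S or R) → R = 210.03 kN; (R or S) → R = 210.03 kN.
C1: 1.0(220.19) + 1.0(210.03) + 0.7(248.43) = 220.19 + 210.03 + 173.90 = 604.12
C2: 0.7(220.19) - 1.0(369.84) = 154.13 - 369.84 = -215.71
C3: 0.7(220.19) - 1.0(248.43) = 154.13 - 248.43 = -94.30
C4: 1.0(220.19) = 220.19
C5: 1.0(220.19) + 0.7(248.43) + 0.75(210.03) = 220.19 + 173.90 + 157.52 = 551.61
C6: 1.0(220.19) + 1.0(210.03) + 0.75(166.34) = 220.19 + 210.03 + 124.76 = 554.98
The largest value is 604.12 kN from combination 1.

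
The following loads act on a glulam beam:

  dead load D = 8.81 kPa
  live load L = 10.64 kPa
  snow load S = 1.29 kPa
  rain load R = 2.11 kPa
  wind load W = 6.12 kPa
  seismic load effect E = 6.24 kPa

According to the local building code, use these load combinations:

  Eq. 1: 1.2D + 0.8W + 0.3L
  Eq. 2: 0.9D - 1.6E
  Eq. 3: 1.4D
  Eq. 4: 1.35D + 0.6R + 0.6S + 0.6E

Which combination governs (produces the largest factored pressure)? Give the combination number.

Eq. 1: 1.2(8.81) + 0.8(6.12) + 0.3(10.64) = 10.57 + 4.90 + 3.19 = 18.66
Eq. 2: 0.9(8.81) - 1.6(6.24) = -2.06
Eq. 3: 1.4(8.81) = 12.33
Eq. 4: 1.35(8.81) + 0.6(2.11) + 0.6(1.29) + 0.6(6.24) = 17.68
The largest value is 18.66 kPa from combination 1.

Combination 1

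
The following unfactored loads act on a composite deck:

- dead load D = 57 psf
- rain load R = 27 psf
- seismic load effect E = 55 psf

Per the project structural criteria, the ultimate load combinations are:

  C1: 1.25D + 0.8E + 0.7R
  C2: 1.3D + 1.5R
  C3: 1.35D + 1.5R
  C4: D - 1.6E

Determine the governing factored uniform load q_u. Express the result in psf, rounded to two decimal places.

134.15 psf

C1: 1.25(57) + 0.8(55) + 0.7(27) = 134.15
C2: 1.3(57) + 1.5(27) = 114.60
C3: 1.35(57) + 1.5(27) = 117.45
C4: 1.0(57) - 1.6(55) = -31.00
Maximum is from combination 1.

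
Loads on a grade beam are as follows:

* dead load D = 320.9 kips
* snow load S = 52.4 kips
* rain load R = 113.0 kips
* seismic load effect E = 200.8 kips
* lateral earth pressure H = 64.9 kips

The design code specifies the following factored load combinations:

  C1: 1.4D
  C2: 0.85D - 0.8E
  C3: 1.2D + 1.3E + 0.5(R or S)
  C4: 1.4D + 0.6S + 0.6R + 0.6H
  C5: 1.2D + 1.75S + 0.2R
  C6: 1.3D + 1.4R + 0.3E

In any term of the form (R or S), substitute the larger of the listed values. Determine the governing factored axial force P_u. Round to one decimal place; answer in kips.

702.6 kips

(R or S) → R = 113.0 kips.
C1: 1.4(320.9) = 449.3
C2: 0.85(320.9) - 0.8(200.8) = 112.1
C3: 1.2(320.9) + 1.3(200.8) + 0.5(113.0) = 385.1 + 261.0 + 56.5 = 702.6
C4: 1.4(320.9) + 0.6(52.4) + 0.6(113.0) + 0.6(64.9) = 449.3 + 31.4 + 67.8 + 38.9 = 587.4
C5: 1.2(320.9) + 1.75(52.4) + 0.2(113.0) = 385.1 + 91.7 + 22.6 = 499.4
C6: 1.3(320.9) + 1.4(113.0) + 0.3(200.8) = 417.2 + 158.2 + 60.2 = 635.6
The controlling combination is 3, giving 702.6 kips.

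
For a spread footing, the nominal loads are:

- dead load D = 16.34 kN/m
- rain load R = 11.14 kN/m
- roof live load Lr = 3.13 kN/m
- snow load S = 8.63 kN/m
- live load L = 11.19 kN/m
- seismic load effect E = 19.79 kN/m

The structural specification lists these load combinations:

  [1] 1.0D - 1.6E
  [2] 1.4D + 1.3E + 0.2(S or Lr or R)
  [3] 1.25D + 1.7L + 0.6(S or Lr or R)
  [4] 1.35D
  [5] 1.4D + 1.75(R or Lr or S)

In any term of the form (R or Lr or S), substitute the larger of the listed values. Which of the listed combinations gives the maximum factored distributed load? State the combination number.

Combination 2

(S or Lr or R) → R = 11.14 kN/m; (R or Lr or S) → R = 11.14 kN/m.
[1] 1.0(16.34) - 1.6(19.79) = 16.34 - 31.66 = -15.32
[2] 1.4(16.34) + 1.3(19.79) + 0.2(11.14) = 50.83
[3] 1.25(16.34) + 1.7(11.19) + 0.6(11.14) = 20.43 + 19.02 + 6.68 = 46.13
[4] 1.35(16.34) = 22.06
[5] 1.4(16.34) + 1.75(11.14) = 42.37
The largest value is 50.83 kN/m from combination 2.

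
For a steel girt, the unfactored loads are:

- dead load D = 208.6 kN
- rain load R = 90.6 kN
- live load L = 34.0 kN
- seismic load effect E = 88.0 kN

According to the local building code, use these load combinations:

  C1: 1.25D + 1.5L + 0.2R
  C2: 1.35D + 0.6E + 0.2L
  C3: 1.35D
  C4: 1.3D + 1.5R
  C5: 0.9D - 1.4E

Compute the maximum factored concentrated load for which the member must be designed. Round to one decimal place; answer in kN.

407.1 kN

C1: 1.25(208.6) + 1.5(34.0) + 0.2(90.6) = 260.8 + 51.0 + 18.1 = 329.9
C2: 1.35(208.6) + 0.6(88.0) + 0.2(34.0) = 281.6 + 52.8 + 6.8 = 341.2
C3: 1.35(208.6) = 281.6
C4: 1.3(208.6) + 1.5(90.6) = 271.2 + 135.9 = 407.1
C5: 0.9(208.6) - 1.4(88.0) = 187.7 - 123.2 = 64.5
Combination 4 governs: P_u = 407.1 kN.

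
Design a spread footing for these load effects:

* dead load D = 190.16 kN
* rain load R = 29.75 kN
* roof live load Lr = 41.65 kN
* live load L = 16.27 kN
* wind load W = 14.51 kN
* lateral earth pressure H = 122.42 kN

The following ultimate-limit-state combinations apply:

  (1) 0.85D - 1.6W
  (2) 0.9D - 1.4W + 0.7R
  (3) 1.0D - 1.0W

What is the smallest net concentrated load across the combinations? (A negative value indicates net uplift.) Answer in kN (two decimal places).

138.42 kN

(1) 0.85(190.16) - 1.6(14.51) = 161.64 - 23.22 = 138.42
(2) 0.9(190.16) - 1.4(14.51) + 0.7(29.75) = 171.14 - 20.31 + 20.83 = 171.66
(3) 1.0(190.16) - 1.0(14.51) = 190.16 - 14.51 = 175.65
Combination 1 gives the minimum: 138.42 kN.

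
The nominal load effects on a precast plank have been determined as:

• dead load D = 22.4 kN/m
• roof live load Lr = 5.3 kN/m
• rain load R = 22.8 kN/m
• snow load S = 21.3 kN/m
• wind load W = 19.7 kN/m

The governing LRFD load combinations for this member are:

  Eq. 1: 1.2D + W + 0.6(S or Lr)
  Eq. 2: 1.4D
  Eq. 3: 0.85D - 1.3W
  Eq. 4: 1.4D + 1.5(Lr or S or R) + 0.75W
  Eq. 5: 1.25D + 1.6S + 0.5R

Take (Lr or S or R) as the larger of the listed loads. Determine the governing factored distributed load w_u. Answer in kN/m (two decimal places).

80.34 kN/m

(S or Lr) → S = 21.3 kN/m; (Lr or S or R) → R = 22.8 kN/m.
Eq. 1: 1.2(22.4) + 1.0(19.7) + 0.6(21.3) = 26.88 + 19.70 + 12.78 = 59.36
Eq. 2: 1.4(22.4) = 31.36
Eq. 3: 0.85(22.4) - 1.3(19.7) = 19.04 - 25.61 = -6.57
Eq. 4: 1.4(22.4) + 1.5(22.8) + 0.75(19.7) = 31.36 + 34.20 + 14.78 = 80.34
Eq. 5: 1.25(22.4) + 1.6(21.3) + 0.5(22.8) = 28.00 + 34.08 + 11.40 = 73.48
The controlling combination is 4, giving 80.34 kN/m.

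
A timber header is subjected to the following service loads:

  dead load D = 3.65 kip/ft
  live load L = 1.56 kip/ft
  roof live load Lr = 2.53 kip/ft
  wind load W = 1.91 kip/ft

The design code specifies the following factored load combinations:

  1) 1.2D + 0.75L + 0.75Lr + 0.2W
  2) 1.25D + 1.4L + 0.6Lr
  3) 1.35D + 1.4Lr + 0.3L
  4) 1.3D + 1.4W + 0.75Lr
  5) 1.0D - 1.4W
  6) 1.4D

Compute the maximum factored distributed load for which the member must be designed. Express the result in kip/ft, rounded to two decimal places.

9.32 kip/ft

1) 1.2(3.65) + 0.75(1.56) + 0.75(2.53) + 0.2(1.91) = 4.38 + 1.17 + 1.90 + 0.38 = 7.83
2) 1.25(3.65) + 1.4(1.56) + 0.6(2.53) = 4.56 + 2.18 + 1.52 = 8.26
3) 1.35(3.65) + 1.4(2.53) + 0.3(1.56) = 4.93 + 3.54 + 0.47 = 8.94
4) 1.3(3.65) + 1.4(1.91) + 0.75(2.53) = 4.75 + 2.67 + 1.90 = 9.32
5) 1.0(3.65) - 1.4(1.91) = 3.65 - 2.67 = 0.98
6) 1.4(3.65) = 5.11
Maximum is from combination 4.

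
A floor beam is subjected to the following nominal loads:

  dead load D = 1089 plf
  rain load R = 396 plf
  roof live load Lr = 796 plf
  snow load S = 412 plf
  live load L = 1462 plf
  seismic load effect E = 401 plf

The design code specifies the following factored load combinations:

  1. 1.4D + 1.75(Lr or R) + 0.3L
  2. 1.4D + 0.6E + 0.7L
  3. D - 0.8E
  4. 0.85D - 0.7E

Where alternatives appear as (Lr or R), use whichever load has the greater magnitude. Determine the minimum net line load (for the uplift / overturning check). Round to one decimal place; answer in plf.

(Lr or R) → Lr = 796 plf.
1. 1.4(1089) + 1.75(796) + 0.3(1462) = 1524.6 + 1393.0 + 438.6 = 3356.2
2. 1.4(1089) + 0.6(401) + 0.7(1462) = 1524.6 + 240.6 + 1023.4 = 2788.6
3. 1.0(1089) - 0.8(401) = 1089.0 - 320.8 = 768.2
4. 0.85(1089) - 0.7(401) = 925.7 - 280.7 = 645.0
Combination 4 gives the minimum: 645.0 plf.

645.0 plf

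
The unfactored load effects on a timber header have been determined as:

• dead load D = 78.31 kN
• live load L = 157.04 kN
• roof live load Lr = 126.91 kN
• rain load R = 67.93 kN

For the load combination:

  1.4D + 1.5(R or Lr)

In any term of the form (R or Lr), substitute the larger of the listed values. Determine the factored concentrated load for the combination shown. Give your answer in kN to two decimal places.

(R or Lr) → Lr = 126.91 kN.
1.4(78.31) + 1.5(126.91) = 300.00
P_u = 300.00 kN.

300.00 kN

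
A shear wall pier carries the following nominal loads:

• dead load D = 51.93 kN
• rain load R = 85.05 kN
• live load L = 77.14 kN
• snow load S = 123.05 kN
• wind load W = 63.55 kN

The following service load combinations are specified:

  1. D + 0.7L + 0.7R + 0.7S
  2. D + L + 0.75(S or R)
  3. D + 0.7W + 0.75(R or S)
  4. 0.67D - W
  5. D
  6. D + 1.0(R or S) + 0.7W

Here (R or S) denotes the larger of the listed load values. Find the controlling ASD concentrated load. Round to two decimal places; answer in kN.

(S or R) → S = 123.05 kN; (R or S) → S = 123.05 kN.
1. 1.0(51.93) + 0.7(77.14) + 0.7(85.05) + 0.7(123.05) = 251.60
2. 1.0(51.93) + 1.0(77.14) + 0.75(123.05) = 221.36
3. 1.0(51.93) + 0.7(63.55) + 0.75(123.05) = 188.70
4. 0.67(51.93) - 1.0(63.55) = -28.76
5. 1.0(51.93) = 51.93
6. 1.0(51.93) + 1.0(123.05) + 0.7(63.55) = 219.47
The controlling combination is 1, giving 251.60 kN.

251.60 kN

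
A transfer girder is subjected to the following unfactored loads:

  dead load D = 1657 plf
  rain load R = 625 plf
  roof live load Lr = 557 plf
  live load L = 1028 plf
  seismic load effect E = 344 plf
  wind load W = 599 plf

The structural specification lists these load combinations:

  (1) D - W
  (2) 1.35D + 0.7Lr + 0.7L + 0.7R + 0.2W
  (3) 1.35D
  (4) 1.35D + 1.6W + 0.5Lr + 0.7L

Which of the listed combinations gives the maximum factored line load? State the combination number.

Combination 4

(1) 1.0(1657) - 1.0(599) = 1657.0 - 599.0 = 1058.0
(2) 1.35(1657) + 0.7(557) + 0.7(1028) + 0.7(625) + 0.2(599) = 2237.0 + 389.9 + 719.6 + 437.5 + 119.8 = 3903.8
(3) 1.35(1657) = 2237.0
(4) 1.35(1657) + 1.6(599) + 0.5(557) + 0.7(1028) = 2237.0 + 958.4 + 278.5 + 719.6 = 4193.5
The largest value is 4193.5 plf from combination 4.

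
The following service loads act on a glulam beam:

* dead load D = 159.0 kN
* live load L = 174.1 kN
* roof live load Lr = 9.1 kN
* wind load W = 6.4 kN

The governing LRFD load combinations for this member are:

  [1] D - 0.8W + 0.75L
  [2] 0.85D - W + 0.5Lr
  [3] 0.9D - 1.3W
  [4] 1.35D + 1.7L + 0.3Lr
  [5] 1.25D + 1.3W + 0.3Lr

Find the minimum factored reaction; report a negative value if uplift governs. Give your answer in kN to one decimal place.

133.3 kN

[1] 1.0(159.0) - 0.8(6.4) + 0.75(174.1) = 159.0 - 5.1 + 130.6 = 284.5
[2] 0.85(159.0) - 1.0(6.4) + 0.5(9.1) = 133.3
[3] 0.9(159.0) - 1.3(6.4) = 143.1 - 8.3 = 134.8
[4] 1.35(159.0) + 1.7(174.1) + 0.3(9.1) = 214.7 + 296.0 + 2.7 = 513.4
[5] 1.25(159.0) + 1.3(6.4) + 0.3(9.1) = 198.8 + 8.3 + 2.7 = 209.8
Combination 2 gives the minimum: 133.3 kN.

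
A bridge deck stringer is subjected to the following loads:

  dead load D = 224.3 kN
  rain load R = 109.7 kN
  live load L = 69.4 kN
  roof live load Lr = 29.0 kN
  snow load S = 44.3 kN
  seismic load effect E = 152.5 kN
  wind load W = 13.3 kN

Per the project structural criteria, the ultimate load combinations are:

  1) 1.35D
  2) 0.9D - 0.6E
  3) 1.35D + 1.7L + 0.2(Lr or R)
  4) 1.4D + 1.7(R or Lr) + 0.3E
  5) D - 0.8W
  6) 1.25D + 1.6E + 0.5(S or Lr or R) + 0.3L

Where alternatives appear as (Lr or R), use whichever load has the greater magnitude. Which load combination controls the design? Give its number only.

Combination 6

(Lr or R) → R = 109.7 kN; (R or Lr) → R = 109.7 kN; (S or Lr or R) → R = 109.7 kN.
1) 1.35(224.3) = 302.8
2) 0.9(224.3) - 0.6(152.5) = 201.9 - 91.5 = 110.4
3) 1.35(224.3) + 1.7(69.4) + 0.2(109.7) = 302.8 + 118.0 + 21.9 = 442.7
4) 1.4(224.3) + 1.7(109.7) + 0.3(152.5) = 314.0 + 186.5 + 45.8 = 546.3
5) 1.0(224.3) - 0.8(13.3) = 224.3 - 10.6 = 213.7
6) 1.25(224.3) + 1.6(152.5) + 0.5(109.7) + 0.3(69.4) = 600.0
The largest value is 600.0 kN from combination 6.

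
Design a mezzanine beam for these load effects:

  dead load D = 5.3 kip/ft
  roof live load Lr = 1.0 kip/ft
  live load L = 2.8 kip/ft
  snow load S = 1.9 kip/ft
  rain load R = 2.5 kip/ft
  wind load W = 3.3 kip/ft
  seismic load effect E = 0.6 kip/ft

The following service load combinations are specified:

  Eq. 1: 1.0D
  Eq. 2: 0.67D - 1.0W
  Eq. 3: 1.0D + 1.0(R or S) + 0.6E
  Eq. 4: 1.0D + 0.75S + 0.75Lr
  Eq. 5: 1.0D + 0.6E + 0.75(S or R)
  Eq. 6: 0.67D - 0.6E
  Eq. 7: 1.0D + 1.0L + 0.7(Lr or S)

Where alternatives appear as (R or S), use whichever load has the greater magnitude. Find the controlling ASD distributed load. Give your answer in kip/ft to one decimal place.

(R or S) → R = 2.5 kip/ft; (S or R) → R = 2.5 kip/ft; (Lr or S) → S = 1.9 kip/ft.
Eq. 1: 1.0(5.3) = 5.3
Eq. 2: 0.67(5.3) - 1.0(3.3) = 0.3
Eq. 3: 1.0(5.3) + 1.0(2.5) + 0.6(0.6) = 8.2
Eq. 4: 1.0(5.3) + 0.75(1.9) + 0.75(1.0) = 7.5
Eq. 5: 1.0(5.3) + 0.6(0.6) + 0.75(2.5) = 7.5
Eq. 6: 0.67(5.3) - 0.6(0.6) = 3.2
Eq. 7: 1.0(5.3) + 1.0(2.8) + 0.7(1.9) = 9.4
Maximum is from combination 7.

9.4 kip/ft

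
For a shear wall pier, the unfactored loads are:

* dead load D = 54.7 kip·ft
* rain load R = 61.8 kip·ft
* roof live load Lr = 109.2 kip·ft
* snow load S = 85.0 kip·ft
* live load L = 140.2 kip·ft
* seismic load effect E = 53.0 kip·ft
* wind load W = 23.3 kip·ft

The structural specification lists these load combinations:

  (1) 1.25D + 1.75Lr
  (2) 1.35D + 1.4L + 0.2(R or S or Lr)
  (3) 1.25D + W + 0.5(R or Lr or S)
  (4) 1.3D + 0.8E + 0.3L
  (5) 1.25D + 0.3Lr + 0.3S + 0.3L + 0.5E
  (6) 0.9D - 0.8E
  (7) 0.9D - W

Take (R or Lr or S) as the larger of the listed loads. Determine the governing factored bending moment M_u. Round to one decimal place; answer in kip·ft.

(R or S or Lr) → Lr = 109.2 kip·ft; (R or Lr or S) → Lr = 109.2 kip·ft.
(1) 1.25(54.7) + 1.75(109.2) = 68.4 + 191.1 = 259.5
(2) 1.35(54.7) + 1.4(140.2) + 0.2(109.2) = 292.0
(3) 1.25(54.7) + 1.0(23.3) + 0.5(109.2) = 68.4 + 23.3 + 54.6 = 146.3
(4) 1.3(54.7) + 0.8(53.0) + 0.3(140.2) = 71.1 + 42.4 + 42.1 = 155.6
(5) 1.25(54.7) + 0.3(109.2) + 0.3(85.0) + 0.3(140.2) + 0.5(53.0) = 195.2
(6) 0.9(54.7) - 0.8(53.0) = 49.2 - 42.4 = 6.8
(7) 0.9(54.7) - 1.0(23.3) = 49.2 - 23.3 = 25.9
Maximum is from combination 2.

292.0 kip·ft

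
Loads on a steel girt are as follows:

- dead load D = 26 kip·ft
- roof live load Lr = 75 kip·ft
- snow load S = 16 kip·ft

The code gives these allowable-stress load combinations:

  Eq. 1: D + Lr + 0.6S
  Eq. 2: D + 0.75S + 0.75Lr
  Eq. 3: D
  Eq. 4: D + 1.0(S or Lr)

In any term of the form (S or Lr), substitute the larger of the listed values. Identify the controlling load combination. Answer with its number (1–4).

Combination 1

(S or Lr) → Lr = 75 kip·ft.
Eq. 1: 1.0(26) + 1.0(75) + 0.6(16) = 26.00 + 75.00 + 9.60 = 110.60
Eq. 2: 1.0(26) + 0.75(16) + 0.75(75) = 26.00 + 12.00 + 56.25 = 94.25
Eq. 3: 1.0(26) = 26.00
Eq. 4: 1.0(26) + 1.0(75) = 26.00 + 75.00 = 101.00
The largest value is 110.60 kip·ft from combination 1.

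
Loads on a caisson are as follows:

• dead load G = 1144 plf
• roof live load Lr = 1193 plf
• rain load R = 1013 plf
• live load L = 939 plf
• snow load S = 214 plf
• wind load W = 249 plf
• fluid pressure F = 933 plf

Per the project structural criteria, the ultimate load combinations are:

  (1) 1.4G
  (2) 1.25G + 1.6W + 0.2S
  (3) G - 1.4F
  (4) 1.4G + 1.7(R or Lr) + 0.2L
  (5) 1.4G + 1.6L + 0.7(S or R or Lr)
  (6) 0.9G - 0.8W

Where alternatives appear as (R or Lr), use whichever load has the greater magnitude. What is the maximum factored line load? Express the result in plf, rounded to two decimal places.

3939.10 plf

(R or Lr) → Lr = 1193 plf; (S or R or Lr) → Lr = 1193 plf.
(1) 1.4(1144) = 1601.60
(2) 1.25(1144) + 1.6(249) + 0.2(214) = 1430.00 + 398.40 + 42.80 = 1871.20
(3) 1.0(1144) - 1.4(933) = 1144.00 - 1306.20 = -162.20
(4) 1.4(1144) + 1.7(1193) + 0.2(939) = 1601.60 + 2028.10 + 187.80 = 3817.50
(5) 1.4(1144) + 1.6(939) + 0.7(1193) = 1601.60 + 1502.40 + 835.10 = 3939.10
(6) 0.9(1144) - 0.8(249) = 1029.60 - 199.20 = 830.40
The controlling combination is 5, giving 3939.10 plf.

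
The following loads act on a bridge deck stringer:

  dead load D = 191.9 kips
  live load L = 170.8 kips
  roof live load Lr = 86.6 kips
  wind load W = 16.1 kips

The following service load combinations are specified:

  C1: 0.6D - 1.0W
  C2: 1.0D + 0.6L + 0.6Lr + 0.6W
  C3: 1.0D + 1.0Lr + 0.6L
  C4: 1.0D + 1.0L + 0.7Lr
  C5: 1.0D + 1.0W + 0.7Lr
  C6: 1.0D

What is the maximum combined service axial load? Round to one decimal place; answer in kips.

423.3 kips

C1: 0.6(191.9) - 1.0(16.1) = 115.1 - 16.1 = 99.0
C2: 1.0(191.9) + 0.6(170.8) + 0.6(86.6) + 0.6(16.1) = 356.0
C3: 1.0(191.9) + 1.0(86.6) + 0.6(170.8) = 191.9 + 86.6 + 102.5 = 381.0
C4: 1.0(191.9) + 1.0(170.8) + 0.7(86.6) = 191.9 + 170.8 + 60.6 = 423.3
C5: 1.0(191.9) + 1.0(16.1) + 0.7(86.6) = 191.9 + 16.1 + 60.6 = 268.6
C6: 1.0(191.9) = 191.9
Maximum is from combination 4.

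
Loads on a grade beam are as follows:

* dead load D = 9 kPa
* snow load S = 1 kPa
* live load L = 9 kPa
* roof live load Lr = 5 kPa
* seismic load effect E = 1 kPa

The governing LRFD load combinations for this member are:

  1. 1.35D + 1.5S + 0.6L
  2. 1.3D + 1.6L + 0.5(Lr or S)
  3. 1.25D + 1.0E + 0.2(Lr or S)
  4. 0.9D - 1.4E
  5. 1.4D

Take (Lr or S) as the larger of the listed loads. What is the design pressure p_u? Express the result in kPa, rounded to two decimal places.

(Lr or S) → Lr = 5 kPa.
1. 1.35(9) + 1.5(1) + 0.6(9) = 12.15 + 1.50 + 5.40 = 19.05
2. 1.3(9) + 1.6(9) + 0.5(5) = 11.70 + 14.40 + 2.50 = 28.60
3. 1.25(9) + 1.0(1) + 0.2(5) = 11.25 + 1.00 + 1.00 = 13.25
4. 0.9(9) - 1.4(1) = 8.10 - 1.40 = 6.70
5. 1.4(9) = 12.60
Combination 2 governs: p_u = 28.60 kPa.

28.60 kPa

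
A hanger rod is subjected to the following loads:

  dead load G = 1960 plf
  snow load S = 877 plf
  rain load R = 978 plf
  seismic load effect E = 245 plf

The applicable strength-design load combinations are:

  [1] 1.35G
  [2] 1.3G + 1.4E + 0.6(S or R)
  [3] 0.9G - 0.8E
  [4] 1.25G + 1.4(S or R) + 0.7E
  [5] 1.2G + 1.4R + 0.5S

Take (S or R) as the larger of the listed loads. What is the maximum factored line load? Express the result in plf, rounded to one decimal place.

(S or R) → R = 978 plf.
[1] 1.35(1960) = 2646.0
[2] 1.3(1960) + 1.4(245) + 0.6(978) = 2548.0 + 343.0 + 586.8 = 3477.8
[3] 0.9(1960) - 0.8(245) = 1764.0 - 196.0 = 1568.0
[4] 1.25(1960) + 1.4(978) + 0.7(245) = 2450.0 + 1369.2 + 171.5 = 3990.7
[5] 1.2(1960) + 1.4(978) + 0.5(877) = 2352.0 + 1369.2 + 438.5 = 4159.7
The controlling combination is 5, giving 4159.7 plf.

4159.7 plf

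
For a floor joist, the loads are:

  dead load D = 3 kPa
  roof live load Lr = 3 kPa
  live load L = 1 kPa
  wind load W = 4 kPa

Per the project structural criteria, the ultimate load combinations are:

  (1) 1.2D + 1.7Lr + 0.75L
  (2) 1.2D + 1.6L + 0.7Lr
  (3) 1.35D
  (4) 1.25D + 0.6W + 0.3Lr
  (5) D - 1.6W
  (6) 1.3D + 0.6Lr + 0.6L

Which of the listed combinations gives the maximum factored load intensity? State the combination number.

(1) 1.2(3) + 1.7(3) + 0.75(1) = 3.60 + 5.10 + 0.75 = 9.45
(2) 1.2(3) + 1.6(1) + 0.7(3) = 3.60 + 1.60 + 2.10 = 7.30
(3) 1.35(3) = 4.05
(4) 1.25(3) + 0.6(4) + 0.3(3) = 3.75 + 2.40 + 0.90 = 7.05
(5) 1.0(3) - 1.6(4) = 3.00 - 6.40 = -3.40
(6) 1.3(3) + 0.6(3) + 0.6(1) = 3.90 + 1.80 + 0.60 = 6.30
The largest value is 9.45 kPa from combination 1.

Combination 1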